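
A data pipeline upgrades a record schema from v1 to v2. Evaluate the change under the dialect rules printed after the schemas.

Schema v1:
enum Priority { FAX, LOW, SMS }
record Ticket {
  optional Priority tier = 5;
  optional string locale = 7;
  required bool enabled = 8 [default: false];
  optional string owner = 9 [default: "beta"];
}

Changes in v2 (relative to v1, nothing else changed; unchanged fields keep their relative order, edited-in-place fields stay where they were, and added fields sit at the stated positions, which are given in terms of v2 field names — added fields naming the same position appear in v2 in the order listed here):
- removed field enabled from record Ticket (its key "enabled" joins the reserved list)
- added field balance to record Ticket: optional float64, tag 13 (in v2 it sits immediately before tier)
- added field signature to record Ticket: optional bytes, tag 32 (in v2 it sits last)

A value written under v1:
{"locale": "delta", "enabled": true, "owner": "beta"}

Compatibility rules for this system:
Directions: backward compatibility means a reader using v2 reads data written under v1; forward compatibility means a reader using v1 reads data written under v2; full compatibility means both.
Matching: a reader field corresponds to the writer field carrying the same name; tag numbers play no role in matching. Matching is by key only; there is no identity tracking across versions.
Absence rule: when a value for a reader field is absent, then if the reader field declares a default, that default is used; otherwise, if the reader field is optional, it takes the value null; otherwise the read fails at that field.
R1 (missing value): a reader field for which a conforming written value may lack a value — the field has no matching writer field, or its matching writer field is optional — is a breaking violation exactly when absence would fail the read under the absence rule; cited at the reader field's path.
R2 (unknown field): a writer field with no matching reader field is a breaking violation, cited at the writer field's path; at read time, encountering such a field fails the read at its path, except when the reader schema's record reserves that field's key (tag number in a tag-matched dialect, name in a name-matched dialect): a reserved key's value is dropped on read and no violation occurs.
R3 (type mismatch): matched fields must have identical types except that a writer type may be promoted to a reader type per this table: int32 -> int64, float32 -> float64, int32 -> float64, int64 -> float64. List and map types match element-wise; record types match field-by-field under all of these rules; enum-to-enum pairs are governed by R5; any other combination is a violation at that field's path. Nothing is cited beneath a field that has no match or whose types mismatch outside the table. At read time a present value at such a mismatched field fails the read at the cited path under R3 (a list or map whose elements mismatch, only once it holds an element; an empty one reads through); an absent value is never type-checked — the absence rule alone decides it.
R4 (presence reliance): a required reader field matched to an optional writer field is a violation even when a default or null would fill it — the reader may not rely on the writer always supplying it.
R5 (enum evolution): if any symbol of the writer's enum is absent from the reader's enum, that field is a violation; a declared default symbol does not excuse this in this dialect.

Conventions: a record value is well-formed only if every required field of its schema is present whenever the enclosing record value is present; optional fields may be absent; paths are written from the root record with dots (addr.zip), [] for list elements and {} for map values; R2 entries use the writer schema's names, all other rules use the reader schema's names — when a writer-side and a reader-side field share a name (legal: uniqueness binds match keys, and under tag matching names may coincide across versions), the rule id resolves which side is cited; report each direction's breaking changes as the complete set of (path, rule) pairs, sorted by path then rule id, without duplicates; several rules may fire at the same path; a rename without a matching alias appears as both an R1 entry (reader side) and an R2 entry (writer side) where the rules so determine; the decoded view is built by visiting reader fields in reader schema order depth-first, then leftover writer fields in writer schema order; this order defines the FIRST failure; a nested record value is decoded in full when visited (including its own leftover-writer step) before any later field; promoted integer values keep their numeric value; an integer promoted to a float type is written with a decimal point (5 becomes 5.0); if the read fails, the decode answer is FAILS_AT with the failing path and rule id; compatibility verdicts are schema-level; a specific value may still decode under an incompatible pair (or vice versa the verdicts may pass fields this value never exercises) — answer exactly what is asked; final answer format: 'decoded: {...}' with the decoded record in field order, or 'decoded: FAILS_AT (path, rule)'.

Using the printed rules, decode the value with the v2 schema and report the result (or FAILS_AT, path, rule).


decoded: {"balance": null, "tier": null, "locale": "delta", "owner": "beta", "signature": null}

arrows below run writer -> reader for Ticket
decoding the Ticket value with the v2 reader:
  balance := null (not supplied -> null)
  tier := null (not supplied -> null)
  locale := "delta"
  owner := "beta"
  signature := null (not supplied -> null)
  writer enabled: reserved -> dropped
  => decoded: {"balance": null, "tier": null, "locale": "delta", "owner": "beta", "signature": null}


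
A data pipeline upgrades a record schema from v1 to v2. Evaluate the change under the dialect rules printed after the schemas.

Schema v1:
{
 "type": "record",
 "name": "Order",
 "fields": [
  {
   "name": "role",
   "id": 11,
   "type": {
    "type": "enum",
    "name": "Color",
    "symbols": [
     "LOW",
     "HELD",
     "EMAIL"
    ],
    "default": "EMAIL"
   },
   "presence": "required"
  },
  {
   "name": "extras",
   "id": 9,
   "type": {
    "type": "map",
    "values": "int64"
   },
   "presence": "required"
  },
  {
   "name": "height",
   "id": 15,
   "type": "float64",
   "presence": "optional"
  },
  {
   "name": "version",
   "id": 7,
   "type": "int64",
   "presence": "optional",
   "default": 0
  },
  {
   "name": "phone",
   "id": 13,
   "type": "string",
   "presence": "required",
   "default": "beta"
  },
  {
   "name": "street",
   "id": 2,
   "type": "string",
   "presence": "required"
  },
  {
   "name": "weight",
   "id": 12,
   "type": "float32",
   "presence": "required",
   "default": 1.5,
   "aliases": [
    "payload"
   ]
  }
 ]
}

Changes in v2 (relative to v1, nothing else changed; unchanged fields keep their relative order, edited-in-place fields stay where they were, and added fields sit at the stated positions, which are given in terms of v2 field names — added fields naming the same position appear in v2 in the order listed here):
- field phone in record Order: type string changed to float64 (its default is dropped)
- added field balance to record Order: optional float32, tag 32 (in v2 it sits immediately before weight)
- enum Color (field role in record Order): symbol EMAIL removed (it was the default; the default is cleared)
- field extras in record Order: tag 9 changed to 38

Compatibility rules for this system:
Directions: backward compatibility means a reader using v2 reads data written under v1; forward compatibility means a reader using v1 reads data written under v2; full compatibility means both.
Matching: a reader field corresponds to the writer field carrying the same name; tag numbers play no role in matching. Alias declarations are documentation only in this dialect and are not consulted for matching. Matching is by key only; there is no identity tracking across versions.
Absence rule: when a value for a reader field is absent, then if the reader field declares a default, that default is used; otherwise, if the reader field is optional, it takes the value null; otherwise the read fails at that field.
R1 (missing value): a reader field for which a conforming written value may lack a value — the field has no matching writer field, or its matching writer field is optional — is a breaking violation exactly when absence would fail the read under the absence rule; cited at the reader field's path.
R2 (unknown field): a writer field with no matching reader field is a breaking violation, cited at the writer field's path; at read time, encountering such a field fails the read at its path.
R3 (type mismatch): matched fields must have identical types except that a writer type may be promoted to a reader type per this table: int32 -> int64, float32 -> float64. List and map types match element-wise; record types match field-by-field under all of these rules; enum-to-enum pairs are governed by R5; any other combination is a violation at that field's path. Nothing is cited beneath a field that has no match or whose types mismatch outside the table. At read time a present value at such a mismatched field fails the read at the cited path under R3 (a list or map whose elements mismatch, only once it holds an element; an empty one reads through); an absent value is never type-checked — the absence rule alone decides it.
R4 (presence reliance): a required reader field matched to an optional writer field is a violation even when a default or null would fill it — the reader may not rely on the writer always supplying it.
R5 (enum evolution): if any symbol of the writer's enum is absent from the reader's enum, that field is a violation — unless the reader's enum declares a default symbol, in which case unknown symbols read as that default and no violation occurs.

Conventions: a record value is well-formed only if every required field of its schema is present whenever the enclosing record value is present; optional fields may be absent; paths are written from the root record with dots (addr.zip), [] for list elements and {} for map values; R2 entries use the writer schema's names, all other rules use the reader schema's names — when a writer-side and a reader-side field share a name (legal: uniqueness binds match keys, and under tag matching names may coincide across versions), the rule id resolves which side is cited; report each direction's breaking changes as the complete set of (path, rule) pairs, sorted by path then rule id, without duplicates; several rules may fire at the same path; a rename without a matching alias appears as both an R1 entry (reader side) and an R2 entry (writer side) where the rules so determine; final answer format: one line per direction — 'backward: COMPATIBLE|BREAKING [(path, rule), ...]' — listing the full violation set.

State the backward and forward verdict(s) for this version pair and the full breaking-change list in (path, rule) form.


backward: BREAKING [(phone, R3), (role, R5)]; forward: BREAKING [(balance, R2), (phone, R3)]

the writer's type comes first in each Order pair
checking backward for Order: reader v2 against writer v1:
  writer required, Color -> Color: reader role maps from writer role
  writer required, map<string, int64> -> map<string, int64>: reader extras maps from writer extras
  writer optional, float64 -> float64: reader height maps from writer height
  writer optional, int64 -> int64: reader version maps from writer version
  writer required, string -> float64: reader phone maps from writer phone
  writer required, string -> string: reader street maps from writer street
  no writer field matches reader balance
  writer required, float32 -> float32: reader weight maps from writer weight
  rule R3 violated at phone
  rule R5 violated at role
  => 2 violation(s): backward is BREAKING for Order
checking forward for Order: reader v1 against writer v2:
  writer required, Color -> Color: reader role maps from writer role
  writer required, map<string, int64> -> map<string, int64>: reader extras maps from writer extras
  writer optional, float64 -> float64: reader height maps from writer height
  writer optional, int64 -> int64: reader version maps from writer version
  writer required, float64 -> string: reader phone maps from writer phone
  writer required, string -> string: reader street maps from writer street
  writer required, float32 -> float32: reader weight maps from writer weight
  leftover writer field: balance
  rule R2 violated at balance
  rule R3 violated at phone
  => 2 violation(s): forward is BREAKING for Order


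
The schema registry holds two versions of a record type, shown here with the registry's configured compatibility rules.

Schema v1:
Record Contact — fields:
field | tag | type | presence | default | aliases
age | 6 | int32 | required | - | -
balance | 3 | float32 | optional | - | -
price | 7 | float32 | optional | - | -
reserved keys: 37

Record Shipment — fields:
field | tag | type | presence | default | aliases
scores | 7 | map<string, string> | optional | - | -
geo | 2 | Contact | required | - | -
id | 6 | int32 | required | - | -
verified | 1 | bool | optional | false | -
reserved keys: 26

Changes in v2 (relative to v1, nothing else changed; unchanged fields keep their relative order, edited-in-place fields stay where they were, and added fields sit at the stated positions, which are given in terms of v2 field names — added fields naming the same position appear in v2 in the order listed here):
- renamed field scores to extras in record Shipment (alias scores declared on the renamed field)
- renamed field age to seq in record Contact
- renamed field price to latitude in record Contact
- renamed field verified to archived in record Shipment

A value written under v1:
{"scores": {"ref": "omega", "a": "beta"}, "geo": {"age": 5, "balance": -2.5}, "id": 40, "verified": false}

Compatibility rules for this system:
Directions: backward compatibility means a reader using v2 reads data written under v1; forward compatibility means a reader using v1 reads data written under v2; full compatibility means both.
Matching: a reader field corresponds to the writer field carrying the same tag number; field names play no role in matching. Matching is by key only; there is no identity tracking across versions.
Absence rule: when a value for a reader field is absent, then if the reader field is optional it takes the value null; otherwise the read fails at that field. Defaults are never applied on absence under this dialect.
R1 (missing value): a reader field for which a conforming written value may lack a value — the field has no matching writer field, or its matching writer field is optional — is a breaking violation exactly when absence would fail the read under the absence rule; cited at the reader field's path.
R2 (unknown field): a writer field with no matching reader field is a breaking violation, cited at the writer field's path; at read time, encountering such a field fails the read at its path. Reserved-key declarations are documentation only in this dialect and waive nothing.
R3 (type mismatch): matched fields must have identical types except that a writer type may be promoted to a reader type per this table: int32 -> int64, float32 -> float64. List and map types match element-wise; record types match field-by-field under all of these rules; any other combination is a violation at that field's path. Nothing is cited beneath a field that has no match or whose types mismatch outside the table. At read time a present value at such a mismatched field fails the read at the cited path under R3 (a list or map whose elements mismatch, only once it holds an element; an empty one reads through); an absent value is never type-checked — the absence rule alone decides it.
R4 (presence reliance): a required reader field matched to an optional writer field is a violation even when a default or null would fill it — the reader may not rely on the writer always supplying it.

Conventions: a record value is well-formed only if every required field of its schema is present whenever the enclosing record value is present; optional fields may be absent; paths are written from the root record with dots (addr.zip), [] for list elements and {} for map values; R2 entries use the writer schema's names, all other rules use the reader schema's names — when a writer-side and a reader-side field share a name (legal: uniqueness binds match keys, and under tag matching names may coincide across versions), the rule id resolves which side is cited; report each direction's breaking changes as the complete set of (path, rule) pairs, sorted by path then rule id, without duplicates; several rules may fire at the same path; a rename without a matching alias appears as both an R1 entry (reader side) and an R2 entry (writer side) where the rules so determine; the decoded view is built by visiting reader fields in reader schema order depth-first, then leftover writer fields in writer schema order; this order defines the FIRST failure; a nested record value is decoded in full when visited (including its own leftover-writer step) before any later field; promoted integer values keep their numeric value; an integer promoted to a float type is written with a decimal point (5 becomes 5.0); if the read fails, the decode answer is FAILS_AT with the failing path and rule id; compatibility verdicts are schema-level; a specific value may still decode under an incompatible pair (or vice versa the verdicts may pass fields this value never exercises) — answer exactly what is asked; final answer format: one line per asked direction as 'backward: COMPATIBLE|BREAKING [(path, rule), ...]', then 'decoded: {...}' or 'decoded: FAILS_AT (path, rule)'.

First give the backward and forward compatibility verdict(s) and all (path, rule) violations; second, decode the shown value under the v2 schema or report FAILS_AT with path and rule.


backward: COMPATIBLE []; forward: COMPATIBLE []; decoded: {"extras": {"ref": "omega", "a": "beta"}, "geo": {"seq": 5, "balance": -2.5, "latitude": null}, "id": 40, "archived": false}

in Shipment below, arrows point writer -> reader
backward analysis of Shipment with v2 as reader and v1 as writer:
  extras: paired with writer scores (map<string, string> -> map<string, string>; writer optional)
  geo: paired with writer geo (Contact -> Contact; writer required)
  id: paired with writer id (int32 -> int32; writer required)
  archived: paired with writer verified (bool -> bool; writer optional)
  geo.seq: paired with writer geo.age (int32 -> int32; writer required)
  geo.balance: paired with writer geo.balance (float32 -> float32; writer optional)
  geo.latitude: paired with writer geo.price (float32 -> float32; writer optional)
  => backward: COMPATIBLE
forward analysis of Shipment with v1 as reader and v2 as writer:
  scores: paired with writer extras (map<string, string> -> map<string, string>; writer optional)
  geo: paired with writer geo (Contact -> Contact; writer required)
  id: paired with writer id (int32 -> int32; writer required)
  verified: paired with writer archived (bool -> bool; writer optional)
  geo.age: paired with writer geo.seq (int32 -> int32; writer required)
  geo.balance: paired with writer geo.balance (float32 -> float32; writer optional)
  geo.price: paired with writer geo.latitude (float32 -> float32; writer optional)
  => forward: COMPATIBLE
decoding the Shipment value with the v2 reader:
  extras := {"ref": "omega", "a": "beta"} (from writer scores)
  geo.seq := 5 (from writer age)
  geo.balance := -2.5
  geo.latitude := null (not supplied -> null)
  id := 40
  archived := false (from writer verified)
  => decoded: {"extras": {"ref": "omega", "a": "beta"}, "geo": {"seq": 5, "balance": -2.5, "latitude": null}, "id": 40, "archived": false}


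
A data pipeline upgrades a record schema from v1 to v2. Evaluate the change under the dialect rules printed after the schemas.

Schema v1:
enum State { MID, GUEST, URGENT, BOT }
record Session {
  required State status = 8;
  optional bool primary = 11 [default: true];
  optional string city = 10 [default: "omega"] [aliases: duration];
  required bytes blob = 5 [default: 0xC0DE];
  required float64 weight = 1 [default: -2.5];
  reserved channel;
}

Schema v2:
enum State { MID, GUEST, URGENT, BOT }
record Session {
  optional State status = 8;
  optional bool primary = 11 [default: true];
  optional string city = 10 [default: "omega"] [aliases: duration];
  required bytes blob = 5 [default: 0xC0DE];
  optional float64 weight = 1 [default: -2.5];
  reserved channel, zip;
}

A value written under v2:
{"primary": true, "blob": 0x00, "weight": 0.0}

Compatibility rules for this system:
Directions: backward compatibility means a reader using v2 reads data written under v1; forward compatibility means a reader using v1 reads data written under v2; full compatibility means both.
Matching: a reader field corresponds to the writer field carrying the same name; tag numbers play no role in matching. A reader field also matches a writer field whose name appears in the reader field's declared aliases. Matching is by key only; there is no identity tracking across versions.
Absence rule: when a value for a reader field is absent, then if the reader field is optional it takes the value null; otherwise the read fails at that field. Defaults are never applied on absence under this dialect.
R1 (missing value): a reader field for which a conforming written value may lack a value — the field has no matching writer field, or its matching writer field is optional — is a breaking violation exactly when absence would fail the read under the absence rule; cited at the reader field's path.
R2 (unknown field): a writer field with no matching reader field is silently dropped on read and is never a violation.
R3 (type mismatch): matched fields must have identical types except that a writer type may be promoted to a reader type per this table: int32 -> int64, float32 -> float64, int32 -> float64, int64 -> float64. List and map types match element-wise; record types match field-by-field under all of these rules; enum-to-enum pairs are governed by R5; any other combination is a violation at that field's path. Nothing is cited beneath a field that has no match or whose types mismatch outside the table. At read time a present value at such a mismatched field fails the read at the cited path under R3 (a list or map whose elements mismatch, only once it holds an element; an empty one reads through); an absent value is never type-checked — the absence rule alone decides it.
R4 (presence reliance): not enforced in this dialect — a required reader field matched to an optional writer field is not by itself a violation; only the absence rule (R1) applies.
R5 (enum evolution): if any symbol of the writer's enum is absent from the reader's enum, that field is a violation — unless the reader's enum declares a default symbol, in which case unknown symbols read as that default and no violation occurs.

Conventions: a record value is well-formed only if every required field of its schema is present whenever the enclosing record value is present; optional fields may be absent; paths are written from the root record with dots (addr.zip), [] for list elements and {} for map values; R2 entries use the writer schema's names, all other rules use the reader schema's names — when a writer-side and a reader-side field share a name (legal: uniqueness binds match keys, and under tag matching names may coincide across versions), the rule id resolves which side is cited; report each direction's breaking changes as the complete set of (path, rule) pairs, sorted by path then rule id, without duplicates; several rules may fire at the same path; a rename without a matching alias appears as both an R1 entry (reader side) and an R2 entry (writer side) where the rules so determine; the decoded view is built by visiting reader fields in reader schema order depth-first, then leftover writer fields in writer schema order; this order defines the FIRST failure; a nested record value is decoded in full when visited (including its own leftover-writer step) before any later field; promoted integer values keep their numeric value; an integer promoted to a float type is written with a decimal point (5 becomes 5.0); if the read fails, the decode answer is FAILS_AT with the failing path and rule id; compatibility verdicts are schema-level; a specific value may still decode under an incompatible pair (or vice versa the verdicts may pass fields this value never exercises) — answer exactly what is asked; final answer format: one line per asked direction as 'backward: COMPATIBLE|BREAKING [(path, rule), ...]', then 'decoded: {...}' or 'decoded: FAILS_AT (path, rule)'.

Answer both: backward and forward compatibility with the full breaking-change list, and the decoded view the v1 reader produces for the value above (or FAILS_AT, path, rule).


backward: COMPATIBLE []; forward: BREAKING [(status, R1), (weight, R1)]; decoded: FAILS_AT (status, R1)

in Session below, arrows point writer -> reader
checking backward for Session: reader v2 against writer v1:
  status: State -> State, writer required; from status
  primary: bool -> bool, writer optional; from primary
  city: string -> string, writer optional; from city
  blob: bytes -> bytes, writer required; from blob
  weight: float64 -> float64, writer required; from weight
  => backward: COMPATIBLE
checking forward for Session: reader v1 against writer v2:
  status: State -> State, writer optional; from status
  primary: bool -> bool, writer optional; from primary
  city: string -> string, writer optional; from city
  blob: bytes -> bytes, writer required; from blob
  weight: float64 -> float64, writer optional; from weight
  R1 fires at status
  R1 fires at weight
  => 2 violation(s): forward is BREAKING for Session
migrating the Session value to v1:
  read fails at status under R1 (no fill)
  => FAILS_AT (status, R1)


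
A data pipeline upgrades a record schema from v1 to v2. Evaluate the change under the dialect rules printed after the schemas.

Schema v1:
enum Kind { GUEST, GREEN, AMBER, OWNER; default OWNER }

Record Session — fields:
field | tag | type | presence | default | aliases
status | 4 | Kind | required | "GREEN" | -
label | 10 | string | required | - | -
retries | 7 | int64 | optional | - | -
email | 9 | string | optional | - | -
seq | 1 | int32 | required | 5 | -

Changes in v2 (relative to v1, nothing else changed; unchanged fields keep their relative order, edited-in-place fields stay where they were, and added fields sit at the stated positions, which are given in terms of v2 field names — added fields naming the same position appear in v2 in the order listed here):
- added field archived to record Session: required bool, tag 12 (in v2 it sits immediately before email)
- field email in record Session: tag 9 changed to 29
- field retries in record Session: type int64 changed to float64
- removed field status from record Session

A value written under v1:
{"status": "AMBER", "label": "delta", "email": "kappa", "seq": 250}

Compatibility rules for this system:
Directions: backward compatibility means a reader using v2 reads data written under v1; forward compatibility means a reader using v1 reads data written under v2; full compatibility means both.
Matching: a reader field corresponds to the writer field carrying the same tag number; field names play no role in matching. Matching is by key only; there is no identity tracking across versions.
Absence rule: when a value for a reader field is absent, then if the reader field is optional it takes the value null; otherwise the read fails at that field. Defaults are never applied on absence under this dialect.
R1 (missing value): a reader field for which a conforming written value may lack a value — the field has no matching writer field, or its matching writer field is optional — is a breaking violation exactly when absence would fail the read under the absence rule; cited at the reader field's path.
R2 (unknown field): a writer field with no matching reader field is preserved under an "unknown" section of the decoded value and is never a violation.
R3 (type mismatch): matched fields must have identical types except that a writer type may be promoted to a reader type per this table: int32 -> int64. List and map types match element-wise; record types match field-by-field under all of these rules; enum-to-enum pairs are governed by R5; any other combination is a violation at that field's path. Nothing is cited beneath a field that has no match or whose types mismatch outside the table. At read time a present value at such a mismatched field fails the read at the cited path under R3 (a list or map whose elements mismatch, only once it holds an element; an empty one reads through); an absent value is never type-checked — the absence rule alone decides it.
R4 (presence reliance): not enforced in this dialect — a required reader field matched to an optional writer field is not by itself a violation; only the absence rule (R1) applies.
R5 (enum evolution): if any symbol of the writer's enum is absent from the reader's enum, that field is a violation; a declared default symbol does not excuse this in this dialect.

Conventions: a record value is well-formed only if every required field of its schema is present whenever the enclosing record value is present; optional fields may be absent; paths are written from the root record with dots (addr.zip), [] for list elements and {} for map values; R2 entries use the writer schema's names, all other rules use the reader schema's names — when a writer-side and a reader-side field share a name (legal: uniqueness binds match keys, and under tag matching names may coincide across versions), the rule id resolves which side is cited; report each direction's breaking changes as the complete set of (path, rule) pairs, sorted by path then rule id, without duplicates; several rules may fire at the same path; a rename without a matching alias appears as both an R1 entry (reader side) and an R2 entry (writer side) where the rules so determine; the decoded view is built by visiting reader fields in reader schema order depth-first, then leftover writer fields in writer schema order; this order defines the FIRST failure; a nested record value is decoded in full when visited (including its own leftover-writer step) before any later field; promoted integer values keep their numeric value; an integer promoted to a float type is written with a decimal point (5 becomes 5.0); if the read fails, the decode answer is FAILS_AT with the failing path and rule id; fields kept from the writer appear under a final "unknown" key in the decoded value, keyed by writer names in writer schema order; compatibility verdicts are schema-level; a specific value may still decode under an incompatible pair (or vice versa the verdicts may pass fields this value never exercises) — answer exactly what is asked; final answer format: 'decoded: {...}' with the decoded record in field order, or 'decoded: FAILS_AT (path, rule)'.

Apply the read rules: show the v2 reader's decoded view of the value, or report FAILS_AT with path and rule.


each type pair in Session: writer, then reader
decode walk for Session under reader schema v2:
  label := "delta"
  retries := null (missing; optional => null)
  read fails at archived under R1 (no fill)
  => FAILS_AT (archived, R1)
diffs on Session not affecting the asked answer:
  field email in record Session: tag 9 changed to 29 -> no rule fires on it and the decoded Session view is identical with or without it
  field retries in record Session: type int64 changed to float64 -> a verdict-level change on Session — the shown value reads the same
  removed field status from record Session -> a verdict-level change on Session — the shown value reads the same

decoded: FAILS_AT (archived, R1)


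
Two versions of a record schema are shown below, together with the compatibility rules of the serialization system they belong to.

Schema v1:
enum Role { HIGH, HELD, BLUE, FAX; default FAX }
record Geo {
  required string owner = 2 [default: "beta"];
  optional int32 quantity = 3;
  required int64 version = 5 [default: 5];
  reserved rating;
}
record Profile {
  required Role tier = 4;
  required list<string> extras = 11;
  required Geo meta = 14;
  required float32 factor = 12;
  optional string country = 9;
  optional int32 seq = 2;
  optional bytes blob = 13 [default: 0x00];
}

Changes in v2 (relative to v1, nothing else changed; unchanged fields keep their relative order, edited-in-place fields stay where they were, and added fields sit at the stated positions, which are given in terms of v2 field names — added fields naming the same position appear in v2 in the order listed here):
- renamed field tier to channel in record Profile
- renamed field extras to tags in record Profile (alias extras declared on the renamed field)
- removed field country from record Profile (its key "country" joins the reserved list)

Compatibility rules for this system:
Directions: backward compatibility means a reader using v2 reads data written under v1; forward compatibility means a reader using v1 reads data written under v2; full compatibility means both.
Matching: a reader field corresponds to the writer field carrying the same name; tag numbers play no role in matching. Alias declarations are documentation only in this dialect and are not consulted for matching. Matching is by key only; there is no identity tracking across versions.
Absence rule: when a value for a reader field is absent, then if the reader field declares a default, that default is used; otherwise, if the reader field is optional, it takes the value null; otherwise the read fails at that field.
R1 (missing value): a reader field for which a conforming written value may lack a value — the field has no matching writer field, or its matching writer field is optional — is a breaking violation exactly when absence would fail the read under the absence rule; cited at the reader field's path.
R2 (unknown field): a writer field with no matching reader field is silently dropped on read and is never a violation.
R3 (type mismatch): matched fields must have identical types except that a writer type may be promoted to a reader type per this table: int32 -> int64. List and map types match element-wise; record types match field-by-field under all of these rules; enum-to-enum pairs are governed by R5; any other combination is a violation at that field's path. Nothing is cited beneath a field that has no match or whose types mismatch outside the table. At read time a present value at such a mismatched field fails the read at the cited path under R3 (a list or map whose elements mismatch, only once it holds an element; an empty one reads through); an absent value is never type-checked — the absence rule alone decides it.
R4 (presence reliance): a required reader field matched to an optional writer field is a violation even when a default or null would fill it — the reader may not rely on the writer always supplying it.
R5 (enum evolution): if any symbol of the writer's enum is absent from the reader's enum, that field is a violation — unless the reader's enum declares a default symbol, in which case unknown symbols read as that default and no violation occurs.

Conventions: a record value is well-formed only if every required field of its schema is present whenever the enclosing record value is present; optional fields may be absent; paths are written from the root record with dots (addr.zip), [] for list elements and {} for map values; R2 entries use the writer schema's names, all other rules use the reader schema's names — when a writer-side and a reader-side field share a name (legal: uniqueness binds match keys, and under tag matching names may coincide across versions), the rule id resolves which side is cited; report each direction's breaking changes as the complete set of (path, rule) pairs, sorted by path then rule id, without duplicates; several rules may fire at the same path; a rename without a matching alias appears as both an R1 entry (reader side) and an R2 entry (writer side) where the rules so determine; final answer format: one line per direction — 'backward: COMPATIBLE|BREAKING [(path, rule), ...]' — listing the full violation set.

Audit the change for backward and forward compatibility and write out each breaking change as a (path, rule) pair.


backward: BREAKING [(channel, R1), (tags, R1)]; forward: BREAKING [(extras, R1), (tier, R1)]

each type pair in Profile: writer, then reader
backward analysis of Profile with v2 as reader and v1 as writer:
  channel has no writer counterpart
  tags has no writer counterpart
  meta: paired with writer meta (Geo -> Geo; writer required)
  factor: paired with writer factor (float32 -> float32; writer required)
  seq: paired with writer seq (int32 -> int32; writer optional)
  blob: paired with writer blob (bytes -> bytes; writer optional)
  writer tier: unknown to reader
  writer extras: unknown to reader
  writer country: unknown to reader
  meta.owner: paired with writer meta.owner (string -> string; writer required)
  meta.quantity: paired with writer meta.quantity (int32 -> int32; writer optional)
  meta.version: paired with writer meta.version (int64 -> int64; writer required)
  R1 fires at channel
  R1 fires at tags
  => 2 violation(s): backward is BREAKING for Profile
forward analysis of Profile with v1 as reader and v2 as writer:
  tier has no writer counterpart
  extras has no writer counterpart
  meta: paired with writer meta (Geo -> Geo; writer required)
  factor: paired with writer factor (float32 -> float32; writer required)
  country has no writer counterpart
  seq: paired with writer seq (int32 -> int32; writer optional)
  blob: paired with writer blob (bytes -> bytes; writer optional)
  writer channel: unknown to reader
  writer tags: unknown to reader
  meta.owner: paired with writer meta.owner (string -> string; writer required)
  meta.quantity: paired with writer meta.quantity (int32 -> int32; writer optional)
  meta.version: paired with writer meta.version (int64 -> int64; writer required)
  R1 fires at extras
  R1 fires at tier
  => 2 violation(s): forward is BREAKING for Profile


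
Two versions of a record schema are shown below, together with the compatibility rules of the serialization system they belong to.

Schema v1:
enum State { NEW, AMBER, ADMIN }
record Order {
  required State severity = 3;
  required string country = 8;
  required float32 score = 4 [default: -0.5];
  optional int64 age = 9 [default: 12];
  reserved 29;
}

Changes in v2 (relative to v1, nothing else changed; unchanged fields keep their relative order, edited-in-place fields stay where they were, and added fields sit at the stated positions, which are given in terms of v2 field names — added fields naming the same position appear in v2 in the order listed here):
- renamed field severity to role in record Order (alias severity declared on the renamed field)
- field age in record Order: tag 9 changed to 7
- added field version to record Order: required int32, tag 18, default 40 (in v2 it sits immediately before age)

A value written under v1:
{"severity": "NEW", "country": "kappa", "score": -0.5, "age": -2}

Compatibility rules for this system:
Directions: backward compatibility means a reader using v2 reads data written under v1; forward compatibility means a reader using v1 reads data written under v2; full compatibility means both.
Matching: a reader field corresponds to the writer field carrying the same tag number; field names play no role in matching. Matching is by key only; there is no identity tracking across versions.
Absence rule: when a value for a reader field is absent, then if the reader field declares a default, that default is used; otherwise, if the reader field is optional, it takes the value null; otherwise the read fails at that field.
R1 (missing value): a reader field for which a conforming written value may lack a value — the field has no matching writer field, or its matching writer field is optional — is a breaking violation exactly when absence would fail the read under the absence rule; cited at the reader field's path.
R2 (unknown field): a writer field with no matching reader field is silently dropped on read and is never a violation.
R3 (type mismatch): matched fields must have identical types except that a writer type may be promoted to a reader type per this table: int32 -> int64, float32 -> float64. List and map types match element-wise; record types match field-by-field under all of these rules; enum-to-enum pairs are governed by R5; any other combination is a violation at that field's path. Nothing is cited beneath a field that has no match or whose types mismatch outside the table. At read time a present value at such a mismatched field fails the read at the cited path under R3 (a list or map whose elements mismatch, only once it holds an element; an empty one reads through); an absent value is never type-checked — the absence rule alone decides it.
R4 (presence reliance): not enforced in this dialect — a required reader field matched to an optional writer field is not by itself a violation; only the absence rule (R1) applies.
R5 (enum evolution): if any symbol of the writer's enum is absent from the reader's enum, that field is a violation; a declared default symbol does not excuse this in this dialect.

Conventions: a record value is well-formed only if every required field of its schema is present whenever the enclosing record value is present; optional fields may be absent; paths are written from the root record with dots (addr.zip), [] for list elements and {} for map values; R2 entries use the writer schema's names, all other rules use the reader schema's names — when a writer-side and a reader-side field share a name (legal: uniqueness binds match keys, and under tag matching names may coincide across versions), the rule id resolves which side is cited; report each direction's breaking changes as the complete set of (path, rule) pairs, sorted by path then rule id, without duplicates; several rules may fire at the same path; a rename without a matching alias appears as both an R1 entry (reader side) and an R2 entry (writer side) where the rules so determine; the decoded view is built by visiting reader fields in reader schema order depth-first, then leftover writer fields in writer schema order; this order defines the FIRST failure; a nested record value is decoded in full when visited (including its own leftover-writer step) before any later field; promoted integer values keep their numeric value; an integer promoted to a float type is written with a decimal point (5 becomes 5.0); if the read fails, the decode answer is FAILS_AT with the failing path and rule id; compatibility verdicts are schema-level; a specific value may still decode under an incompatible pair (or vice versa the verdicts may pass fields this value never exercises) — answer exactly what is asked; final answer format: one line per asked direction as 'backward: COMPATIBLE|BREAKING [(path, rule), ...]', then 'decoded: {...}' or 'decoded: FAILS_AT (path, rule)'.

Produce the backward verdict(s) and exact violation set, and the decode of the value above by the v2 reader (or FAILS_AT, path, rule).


backward: COMPATIBLE []; decoded: {"role": "NEW", "country": "kappa", "score": -0.5, "version": 40, "age": 12}

in Order below, arrows point writer -> reader
checking backward for Order: reader v2 against writer v1:
  role: State -> State, writer required; from severity
  country: string -> string, writer required; from country
  score: float32 -> float32, writer required; from score
  version has no writer counterpart
  age has no writer counterpart
  leftover writer field: age
  => backward: COMPATIBLE
migrating the Order value to v2:
  role := "NEW" (from writer severity)
  country := "kappa"
  score := -0.5
  version := 40 (no value, default fills)
  age := 12 (no value, default fills)
  writer age: unmatched, discarded
  => decoded: {"role": "NEW", "country": "kappa", "score": -0.5, "version": 40, "age": 12}
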